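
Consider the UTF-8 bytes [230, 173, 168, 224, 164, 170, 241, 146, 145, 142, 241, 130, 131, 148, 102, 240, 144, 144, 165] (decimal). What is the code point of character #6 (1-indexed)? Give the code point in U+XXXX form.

U+10425

Offset 0: leading byte 0xE6 = 11100110 → 3-byte char #1 = E6 AD A8.
Offset 3: leading byte 0xE0 = 11100000 → 3-byte char #2 = E0 A4 AA.
Offset 6: leading byte 0xF1 = 11110001 → 4-byte char #3 = F1 92 91 8E.
Offset 10: leading byte 0xF1 = 11110001 → 4-byte char #4 = F1 82 83 94.
Offset 14: leading byte 0x66 = 01100110 → 1-byte char #5 = 66.
Offset 15: leading byte 0xF0 = 11110000 → 4-byte char #6 = F0 90 90 A5.
Leading byte 0xF0 = 11110000 matches 11110xxx → 4-byte sequence.
Byte 1: 0xF0 = 11110000, payload 000 (3 bits).
Byte 2: 0x90 = 10010000 (10xxxxxx ✓), payload 010000.
Byte 3: 0x90 = 10010000 (10xxxxxx ✓), payload 010000.
Byte 4: 0xA5 = 10100101 (10xxxxxx ✓), payload 100101.
Concatenate: 000010000010000100101 = 0x10425 (21 bits → U+10425).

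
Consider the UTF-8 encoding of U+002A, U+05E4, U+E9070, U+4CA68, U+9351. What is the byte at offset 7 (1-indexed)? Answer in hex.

0xB0

1-indexed offset 7 is 0-indexed offset 6.
U+002A → 1-byte form 2A at offsets 0–0.
U+05E4 → 2-byte form D7 A4 at offsets 1–2.
U+E9070 → 4-byte form F3 A9 81 B0 at offsets 3–6.
Offset 6 falls in char 3's range; it's byte 4 of F3 A9 81 B0 = 0xB0.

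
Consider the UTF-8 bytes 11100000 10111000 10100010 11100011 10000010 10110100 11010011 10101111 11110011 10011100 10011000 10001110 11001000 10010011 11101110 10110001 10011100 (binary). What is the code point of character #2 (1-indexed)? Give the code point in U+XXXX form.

U+30B4

Offset 0: leading byte 0xE0 = 11100000 → 3-byte char #1 = E0 B8 A2.
Offset 3: leading byte 0xE3 = 11100011 → 3-byte char #2 = E3 82 B4.
Leading byte 0xE3 = 11100011 matches 1110xxxx → 3-byte sequence.
Byte 1: 0xE3 = 11100011, payload 0011 (4 bits).
Byte 2: 0x82 = 10000010 (10xxxxxx ✓), payload 000010.
Byte 3: 0xB4 = 10110100 (10xxxxxx ✓), payload 110100.
Concatenate: 0011000010110100 = 0x30B4 (16 bits → U+30B4).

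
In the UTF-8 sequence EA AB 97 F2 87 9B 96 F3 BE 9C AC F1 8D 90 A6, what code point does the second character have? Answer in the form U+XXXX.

Offset 0: leading byte 0xEA = 11101010 → 3-byte char #1 = EA AB 97.
Offset 3: leading byte 0xF2 = 11110010 → 4-byte char #2 = F2 87 9B 96.
Leading byte 0xF2 = 11110010 matches 11110xxx → 4-byte sequence.
Byte 1: 0xF2 = 11110010, payload 010 (3 bits).
Byte 2: 0x87 = 10000111 (10xxxxxx ✓), payload 000111.
Byte 3: 0x9B = 10011011 (10xxxxxx ✓), payload 011011.
Byte 4: 0x96 = 10010110 (10xxxxxx ✓), payload 010110.
Concatenate: 010000111011011010110 = 0x876D6 (21 bits → U+876D6).

U+876D6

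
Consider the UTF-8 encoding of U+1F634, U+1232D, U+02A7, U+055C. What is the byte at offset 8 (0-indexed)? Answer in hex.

U+1F634 → 4-byte form F0 9F 98 B4 at offsets 0–3.
U+1232D → 4-byte form F0 92 8C AD at offsets 4–7.
U+02A7 → 2-byte form CA A7 at offsets 8–9.
Offset 8 falls in char 3's range; it's byte 1 of CA A7 = 0xCA.

0xCA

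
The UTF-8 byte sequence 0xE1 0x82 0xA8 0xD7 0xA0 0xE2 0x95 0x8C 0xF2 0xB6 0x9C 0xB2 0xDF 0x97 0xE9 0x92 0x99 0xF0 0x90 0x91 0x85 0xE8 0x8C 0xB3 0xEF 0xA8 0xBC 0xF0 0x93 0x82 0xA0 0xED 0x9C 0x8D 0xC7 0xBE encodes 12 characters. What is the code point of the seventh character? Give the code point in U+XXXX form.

U+10445

Offset 0: leading byte 0xE1 = 11100001 → 3-byte char #1 = E1 82 A8.
Offset 3: leading byte 0xD7 = 11010111 → 2-byte char #2 = D7 A0.
Offset 5: leading byte 0xE2 = 11100010 → 3-byte char #3 = E2 95 8C.
Offset 8: leading byte 0xF2 = 11110010 → 4-byte char #4 = F2 B6 9C B2.
Offset 12: leading byte 0xDF = 11011111 → 2-byte char #5 = DF 97.
Offset 14: leading byte 0xE9 = 11101001 → 3-byte char #6 = E9 92 99.
Offset 17: leading byte 0xF0 = 11110000 → 4-byte char #7 = F0 90 91 85.
Leading byte 0xF0 = 11110000 matches 11110xxx → 4-byte sequence.
Byte 1: 0xF0 = 11110000, payload 000 (3 bits).
Byte 2: 0x90 = 10010000 (10xxxxxx ✓), payload 010000.
Byte 3: 0x91 = 10010001 (10xxxxxx ✓), payload 010001.
Byte 4: 0x85 = 10000101 (10xxxxxx ✓), payload 000101.
Concatenate: 000010000010001000101 = 0x10445 (21 bits → U+10445).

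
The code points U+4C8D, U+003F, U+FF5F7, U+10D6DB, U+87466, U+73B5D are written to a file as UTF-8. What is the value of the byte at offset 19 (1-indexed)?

0xAD

1-indexed offset 19 is 0-indexed offset 18.
U+4C8D → 3-byte form E4 B2 8D at offsets 0–2.
U+003F → 1-byte form 3F at offsets 3–3.
U+FF5F7 → 4-byte form F3 BF 97 B7 at offsets 4–7.
U+10D6DB → 4-byte form F4 8D 9B 9B at offsets 8–11.
U+87466 → 4-byte form F2 87 91 A6 at offsets 12–15.
U+73B5D → 4-byte form F1 B3 AD 9D at offsets 16–19.
Offset 18 falls in char 6's range; it's byte 3 of F1 B3 AD 9D = 0xAD.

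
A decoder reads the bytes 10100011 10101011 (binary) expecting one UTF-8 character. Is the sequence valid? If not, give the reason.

invalid (continuation byte with no leading byte)

Byte 0xA3 = 10100011 has the form 10xxxxxx — a continuation byte — but there is no preceding leading byte.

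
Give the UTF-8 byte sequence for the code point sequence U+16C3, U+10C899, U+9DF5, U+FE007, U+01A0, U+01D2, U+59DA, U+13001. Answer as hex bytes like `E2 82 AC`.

E1 9B 83 F4 8C A2 99 E9 B7 B5 F3 BE 80 87 C6 A0 C7 92 E5 A7 9A F0 93 80 81

U+16C3: 3-byte form → E1 9B 83.
U+10C899: 4-byte form → F4 8C A2 99.
U+9DF5: 3-byte form → E9 B7 B5.
U+FE007: 4-byte form → F3 BE 80 87.
U+01A0: 2-byte form → C6 A0.
U+01D2: 2-byte form → C7 92.
U+59DA: 3-byte form → E5 A7 9A.
U+13001: 4-byte form → F0 93 80 81.
Concatenated (25 bytes): E1 9B 83 F4 8C A2 99 E9 B7 B5 F3 BE 80 87 C6 A0 C7 92 E5 A7 9A F0 93 80 81.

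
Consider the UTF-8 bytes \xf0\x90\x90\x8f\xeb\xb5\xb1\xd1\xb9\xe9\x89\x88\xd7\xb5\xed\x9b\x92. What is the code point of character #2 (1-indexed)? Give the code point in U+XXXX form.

U+BD71

Offset 0: leading byte 0xF0 = 11110000 → 4-byte char #1 = F0 90 90 8F.
Offset 4: leading byte 0xEB = 11101011 → 3-byte char #2 = EB B5 B1.
Leading byte 0xEB = 11101011 matches 1110xxxx → 3-byte sequence.
Byte 1: 0xEB = 11101011, payload 1011 (4 bits).
Byte 2: 0xB5 = 10110101 (10xxxxxx ✓), payload 110101.
Byte 3: 0xB1 = 10110001 (10xxxxxx ✓), payload 110001.
Concatenate: 1011110101110001 = 0xBD71 (16 bits → U+BD71).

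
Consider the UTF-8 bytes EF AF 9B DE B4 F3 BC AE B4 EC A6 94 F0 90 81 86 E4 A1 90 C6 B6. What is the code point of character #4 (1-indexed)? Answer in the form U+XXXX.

U+C994

Offset 0: leading byte 0xEF = 11101111 → 3-byte char #1 = EF AF 9B.
Offset 3: leading byte 0xDE = 11011110 → 2-byte char #2 = DE B4.
Offset 5: leading byte 0xF3 = 11110011 → 4-byte char #3 = F3 BC AE B4.
Offset 9: leading byte 0xEC = 11101100 → 3-byte char #4 = EC A6 94.
Leading byte 0xEC = 11101100 matches 1110xxxx → 3-byte sequence.
Byte 1: 0xEC = 11101100, payload 1100 (4 bits).
Byte 2: 0xA6 = 10100110 (10xxxxxx ✓), payload 100110.
Byte 3: 0x94 = 10010100 (10xxxxxx ✓), payload 010100.
Concatenate: 1100100110010100 = 0xC994 (16 bits → U+C994).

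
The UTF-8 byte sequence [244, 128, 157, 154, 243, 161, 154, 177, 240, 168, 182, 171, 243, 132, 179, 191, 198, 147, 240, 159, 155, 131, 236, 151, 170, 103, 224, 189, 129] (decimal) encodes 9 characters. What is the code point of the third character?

U+28DAB

Offset 0: leading byte 0xF4 = 11110100 → 4-byte char #1 = F4 80 9D 9A.
Offset 4: leading byte 0xF3 = 11110011 → 4-byte char #2 = F3 A1 9A B1.
Offset 8: leading byte 0xF0 = 11110000 → 4-byte char #3 = F0 A8 B6 AB.
Leading byte 0xF0 = 11110000 matches 11110xxx → 4-byte sequence.
Byte 1: 0xF0 = 11110000, payload 000 (3 bits).
Byte 2: 0xA8 = 10101000 (10xxxxxx ✓), payload 101000.
Byte 3: 0xB6 = 10110110 (10xxxxxx ✓), payload 110110.
Byte 4: 0xAB = 10101011 (10xxxxxx ✓), payload 101011.
Concatenate: 000101000110110101011 = 0x28DAB (21 bits → U+28DAB).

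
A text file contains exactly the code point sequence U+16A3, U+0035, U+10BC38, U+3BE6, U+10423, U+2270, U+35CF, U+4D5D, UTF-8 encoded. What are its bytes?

U+16A3: 3-byte form → E1 9A A3.
U+0035: 1-byte form → 35.
U+10BC38: 4-byte form → F4 8B B0 B8.
U+3BE6: 3-byte form → E3 AF A6.
U+10423: 4-byte form → F0 90 90 A3.
U+2270: 3-byte form → E2 89 B0.
U+35CF: 3-byte form → E3 97 8F.
U+4D5D: 3-byte form → E4 B5 9D.
Concatenated (24 bytes): E1 9A A3 35 F4 8B B0 B8 E3 AF A6 F0 90 90 A3 E2 89 B0 E3 97 8F E4 B5 9D.

E1 9A A3 35 F4 8B B0 B8 E3 AF A6 F0 90 90 A3 E2 89 B0 E3 97 8F E4 B5 9D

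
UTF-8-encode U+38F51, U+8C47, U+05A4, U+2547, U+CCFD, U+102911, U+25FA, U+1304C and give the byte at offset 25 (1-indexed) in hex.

1-indexed offset 25 is 0-indexed offset 24.
U+38F51 → 4-byte form F0 B8 BD 91 at offsets 0–3.
U+8C47 → 3-byte form E8 B1 87 at offsets 4–6.
U+05A4 → 2-byte form D6 A4 at offsets 7–8.
U+2547 → 3-byte form E2 95 87 at offsets 9–11.
U+CCFD → 3-byte form EC B3 BD at offsets 12–14.
U+102911 → 4-byte form F4 82 A4 91 at offsets 15–18.
U+25FA → 3-byte form E2 97 BA at offsets 19–21.
U+1304C → 4-byte form F0 93 81 8C at offsets 22–25.
Offset 24 falls in char 8's range; it's byte 3 of F0 93 81 8C = 0x81.

0x81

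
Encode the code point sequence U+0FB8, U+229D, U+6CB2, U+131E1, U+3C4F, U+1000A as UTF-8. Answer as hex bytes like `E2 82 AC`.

E0 BE B8 E2 8A 9D E6 B2 B2 F0 93 87 A1 E3 B1 8F F0 90 80 8A

U+0FB8: 3-byte form → E0 BE B8.
U+229D: 3-byte form → E2 8A 9D.
U+6CB2: 3-byte form → E6 B2 B2.
U+131E1: 4-byte form → F0 93 87 A1.
U+3C4F: 3-byte form → E3 B1 8F.
U+1000A: 4-byte form → F0 90 80 8A.
Concatenated (20 bytes): E0 BE B8 E2 8A 9D E6 B2 B2 F0 93 87 A1 E3 B1 8F F0 90 80 8A.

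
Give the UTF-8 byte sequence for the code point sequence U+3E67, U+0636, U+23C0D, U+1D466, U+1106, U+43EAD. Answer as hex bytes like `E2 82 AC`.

E3 B9 A7 D8 B6 F0 A3 B0 8D F0 9D 91 A6 E1 84 86 F1 83 BA AD

U+3E67: 3-byte form → E3 B9 A7.
U+0636: 2-byte form → D8 B6.
U+23C0D: 4-byte form → F0 A3 B0 8D.
U+1D466: 4-byte form → F0 9D 91 A6.
U+1106: 3-byte form → E1 84 86.
U+43EAD: 4-byte form → F1 83 BA AD.
Concatenated (20 bytes): E3 B9 A7 D8 B6 F0 A3 B0 8D F0 9D 91 A6 E1 84 86 F1 83 BA AD.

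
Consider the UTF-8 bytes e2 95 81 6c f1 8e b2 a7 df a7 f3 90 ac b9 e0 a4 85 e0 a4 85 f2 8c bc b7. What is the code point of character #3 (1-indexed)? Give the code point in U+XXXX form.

U+4ECA7

Offset 0: leading byte 0xE2 = 11100010 → 3-byte char #1 = E2 95 81.
Offset 3: leading byte 0x6C = 01101100 → 1-byte char #2 = 6C.
Offset 4: leading byte 0xF1 = 11110001 → 4-byte char #3 = F1 8E B2 A7.
Leading byte 0xF1 = 11110001 matches 11110xxx → 4-byte sequence.
Byte 1: 0xF1 = 11110001, payload 001 (3 bits).
Byte 2: 0x8E = 10001110 (10xxxxxx ✓), payload 001110.
Byte 3: 0xB2 = 10110010 (10xxxxxx ✓), payload 110010.
Byte 4: 0xA7 = 10100111 (10xxxxxx ✓), payload 100111.
Concatenate: 001001110110010100111 = 0x4ECA7 (21 bits → U+4ECA7).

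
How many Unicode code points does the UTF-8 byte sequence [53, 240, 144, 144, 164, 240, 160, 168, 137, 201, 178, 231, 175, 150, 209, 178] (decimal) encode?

Byte at offset 0: 0x35 = 00110101 → 1-byte char (#1). Advance 1.
Byte at offset 1: 0xF0 = 11110000 → 4-byte char (#2). Advance 4.
Byte at offset 5: 0xF0 = 11110000 → 4-byte char (#3). Advance 4.
Byte at offset 9: 0xC9 = 11001001 → 2-byte char (#4). Advance 2.
Byte at offset 11: 0xE7 = 11100111 → 3-byte char (#5). Advance 3.
Byte at offset 14: 0xD1 = 11010001 → 2-byte char (#6). Advance 2.
Reached end at offset 16 after 6 code points.

6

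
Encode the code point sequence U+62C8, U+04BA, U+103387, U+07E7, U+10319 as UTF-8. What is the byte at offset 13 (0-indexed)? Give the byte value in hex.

U+62C8 → 3-byte form E6 8B 88 at offsets 0–2.
U+04BA → 2-byte form D2 BA at offsets 3–4.
U+103387 → 4-byte form F4 83 8E 87 at offsets 5–8.
U+07E7 → 2-byte form DF A7 at offsets 9–10.
U+10319 → 4-byte form F0 90 8C 99 at offsets 11–14.
Offset 13 falls in char 5's range; it's byte 3 of F0 90 8C 99 = 0x8C.

0x8C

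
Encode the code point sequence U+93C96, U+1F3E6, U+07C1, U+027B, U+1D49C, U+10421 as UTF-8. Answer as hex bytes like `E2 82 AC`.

U+93C96: 4-byte form → F2 93 B2 96.
U+1F3E6: 4-byte form → F0 9F 8F A6.
U+07C1: 2-byte form → DF 81.
U+027B: 2-byte form → C9 BB.
U+1D49C: 4-byte form → F0 9D 92 9C.
U+10421: 4-byte form → F0 90 90 A1.
Concatenated (20 bytes): F2 93 B2 96 F0 9F 8F A6 DF 81 C9 BB F0 9D 92 9C F0 90 90 A1.

F2 93 B2 96 F0 9F 8F A6 DF 81 C9 BB F0 9D 92 9C F0 90 90 A1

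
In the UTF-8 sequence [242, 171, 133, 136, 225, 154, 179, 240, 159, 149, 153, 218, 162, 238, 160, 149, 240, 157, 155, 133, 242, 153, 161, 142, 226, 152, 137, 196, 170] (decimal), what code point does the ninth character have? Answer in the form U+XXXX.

Offset 0: leading byte 0xF2 = 11110010 → 4-byte char #1 = F2 AB 85 88.
Offset 4: leading byte 0xE1 = 11100001 → 3-byte char #2 = E1 9A B3.
Offset 7: leading byte 0xF0 = 11110000 → 4-byte char #3 = F0 9F 95 99.
Offset 11: leading byte 0xDA = 11011010 → 2-byte char #4 = DA A2.
Offset 13: leading byte 0xEE = 11101110 → 3-byte char #5 = EE A0 95.
Offset 16: leading byte 0xF0 = 11110000 → 4-byte char #6 = F0 9D 9B 85.
Offset 20: leading byte 0xF2 = 11110010 → 4-byte char #7 = F2 99 A1 8E.
Offset 24: leading byte 0xE2 = 11100010 → 3-byte char #8 = E2 98 89.
Offset 27: leading byte 0xC4 = 11000100 → 2-byte char #9 = C4 AA.
Leading byte 0xC4 = 11000100 matches 110xxxxx → 2-byte sequence.
Byte 1: 0xC4 = 11000100, payload 00100 (5 bits).
Byte 2: 0xAA = 10101010 (10xxxxxx ✓), payload 101010.
Concatenate: 00100101010 = 0x12A (11 bits → U+012A).

U+012A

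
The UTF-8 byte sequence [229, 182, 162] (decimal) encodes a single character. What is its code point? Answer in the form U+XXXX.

Leading byte 0xE5 = 11100101 matches 1110xxxx → 3-byte sequence.
Byte 1: 0xE5 = 11100101, payload 0101 (4 bits).
Byte 2: 0xB6 = 10110110 (10xxxxxx ✓), payload 110110.
Byte 3: 0xA2 = 10100010 (10xxxxxx ✓), payload 100010.
Concatenate: 0101110110100010 = 0x5DA2 (16 bits → U+5DA2).

U+5DA2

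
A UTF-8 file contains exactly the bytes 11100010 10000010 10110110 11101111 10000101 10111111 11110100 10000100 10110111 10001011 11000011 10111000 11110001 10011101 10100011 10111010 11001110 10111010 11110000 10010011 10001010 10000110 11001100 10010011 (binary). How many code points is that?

8

Byte at offset 0: 0xE2 = 11100010 → 3-byte char (#1). Advance 3.
Byte at offset 3: 0xEF = 11101111 → 3-byte char (#2). Advance 3.
Byte at offset 6: 0xF4 = 11110100 → 4-byte char (#3). Advance 4.
Byte at offset 10: 0xC3 = 11000011 → 2-byte char (#4). Advance 2.
Byte at offset 12: 0xF1 = 11110001 → 4-byte char (#5). Advance 4.
Byte at offset 16: 0xCE = 11001110 → 2-byte char (#6). Advance 2.
Byte at offset 18: 0xF0 = 11110000 → 4-byte char (#7). Advance 4.
Byte at offset 22: 0xCC = 11001100 → 2-byte char (#8). Advance 2.
Reached end at offset 24 after 8 code points.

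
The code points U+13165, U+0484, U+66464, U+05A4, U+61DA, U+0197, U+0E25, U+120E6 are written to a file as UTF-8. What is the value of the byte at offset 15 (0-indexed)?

U+13165 → 4-byte form F0 93 85 A5 at offsets 0–3.
U+0484 → 2-byte form D2 84 at offsets 4–5.
U+66464 → 4-byte form F1 A6 91 A4 at offsets 6–9.
U+05A4 → 2-byte form D6 A4 at offsets 10–11.
U+61DA → 3-byte form E6 87 9A at offsets 12–14.
U+0197 → 2-byte form C6 97 at offsets 15–16.
Offset 15 falls in char 6's range; it's byte 1 of C6 97 = 0xC6.

0xC6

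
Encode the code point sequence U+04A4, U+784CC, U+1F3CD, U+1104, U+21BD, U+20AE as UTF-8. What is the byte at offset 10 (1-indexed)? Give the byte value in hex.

0x8D

1-indexed offset 10 is 0-indexed offset 9.
U+04A4 → 2-byte form D2 A4 at offsets 0–1.
U+784CC → 4-byte form F1 B8 93 8C at offsets 2–5.
U+1F3CD → 4-byte form F0 9F 8F 8D at offsets 6–9.
Offset 9 falls in char 3's range; it's byte 4 of F0 9F 8F 8D = 0x8D.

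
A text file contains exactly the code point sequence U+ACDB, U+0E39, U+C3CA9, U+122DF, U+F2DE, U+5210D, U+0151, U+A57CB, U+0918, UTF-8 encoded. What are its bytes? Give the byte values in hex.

U+ACDB: 3-byte form → EA B3 9B.
U+0E39: 3-byte form → E0 B8 B9.
U+C3CA9: 4-byte form → F3 83 B2 A9.
U+122DF: 4-byte form → F0 92 8B 9F.
U+F2DE: 3-byte form → EF 8B 9E.
U+5210D: 4-byte form → F1 92 84 8D.
U+0151: 2-byte form → C5 91.
U+A57CB: 4-byte form → F2 A5 9F 8B.
U+0918: 3-byte form → E0 A4 98.
Concatenated (30 bytes): EA B3 9B E0 B8 B9 F3 83 B2 A9 F0 92 8B 9F EF 8B 9E F1 92 84 8D C5 91 F2 A5 9F 8B E0 A4 98.

EA B3 9B E0 B8 B9 F3 83 B2 A9 F0 92 8B 9F EF 8B 9E F1 92 84 8D C5 91 F2 A5 9F 8B E0 A4 98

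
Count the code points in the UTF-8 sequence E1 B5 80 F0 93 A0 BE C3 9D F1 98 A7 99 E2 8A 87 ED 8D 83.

Byte at offset 0: 0xE1 = 11100001 → 3-byte char (#1). Advance 3.
Byte at offset 3: 0xF0 = 11110000 → 4-byte char (#2). Advance 4.
Byte at offset 7: 0xC3 = 11000011 → 2-byte char (#3). Advance 2.
Byte at offset 9: 0xF1 = 11110001 → 4-byte char (#4). Advance 4.
Byte at offset 13: 0xE2 = 11100010 → 3-byte char (#5). Advance 3.
Byte at offset 16: 0xED = 11101101 → 3-byte char (#6). Advance 3.
Reached end at offset 19 after 6 code points.

6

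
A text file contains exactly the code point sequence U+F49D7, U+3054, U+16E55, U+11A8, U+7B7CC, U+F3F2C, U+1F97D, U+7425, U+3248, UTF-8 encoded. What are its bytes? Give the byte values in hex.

U+F49D7: 4-byte form → F3 B4 A7 97.
U+3054: 3-byte form → E3 81 94.
U+16E55: 4-byte form → F0 96 B9 95.
U+11A8: 3-byte form → E1 86 A8.
U+7B7CC: 4-byte form → F1 BB 9F 8C.
U+F3F2C: 4-byte form → F3 B3 BC AC.
U+1F97D: 4-byte form → F0 9F A5 BD.
U+7425: 3-byte form → E7 90 A5.
U+3248: 3-byte form → E3 89 88.
Concatenated (32 bytes): F3 B4 A7 97 E3 81 94 F0 96 B9 95 E1 86 A8 F1 BB 9F 8C F3 B3 BC AC F0 9F A5 BD E7 90 A5 E3 89 88.

F3 B4 A7 97 E3 81 94 F0 96 B9 95 E1 86 A8 F1 BB 9F 8C F3 B3 BC AC F0 9F A5 BD E7 90 A5 E3 89 88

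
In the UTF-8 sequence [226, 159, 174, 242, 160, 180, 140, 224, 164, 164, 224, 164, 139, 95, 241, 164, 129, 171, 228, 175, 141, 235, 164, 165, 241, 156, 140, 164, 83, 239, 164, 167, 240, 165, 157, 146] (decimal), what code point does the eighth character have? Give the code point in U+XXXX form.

Offset 0: leading byte 0xE2 = 11100010 → 3-byte char #1 = E2 9F AE.
Offset 3: leading byte 0xF2 = 11110010 → 4-byte char #2 = F2 A0 B4 8C.
Offset 7: leading byte 0xE0 = 11100000 → 3-byte char #3 = E0 A4 A4.
Offset 10: leading byte 0xE0 = 11100000 → 3-byte char #4 = E0 A4 8B.
Offset 13: leading byte 0x5F = 01011111 → 1-byte char #5 = 5F.
Offset 14: leading byte 0xF1 = 11110001 → 4-byte char #6 = F1 A4 81 AB.
Offset 18: leading byte 0xE4 = 11100100 → 3-byte char #7 = E4 AF 8D.
Offset 21: leading byte 0xEB = 11101011 → 3-byte char #8 = EB A4 A5.
Leading byte 0xEB = 11101011 matches 1110xxxx → 3-byte sequence.
Byte 1: 0xEB = 11101011, payload 1011 (4 bits).
Byte 2: 0xA4 = 10100100 (10xxxxxx ✓), payload 100100.
Byte 3: 0xA5 = 10100101 (10xxxxxx ✓), payload 100101.
Concatenate: 1011100100100101 = 0xB925 (16 bits → U+B925).

U+B925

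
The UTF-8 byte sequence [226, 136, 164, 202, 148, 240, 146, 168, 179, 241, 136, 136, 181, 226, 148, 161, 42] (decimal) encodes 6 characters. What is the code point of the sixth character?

U+002A

Offset 0: leading byte 0xE2 = 11100010 → 3-byte char #1 = E2 88 A4.
Offset 3: leading byte 0xCA = 11001010 → 2-byte char #2 = CA 94.
Offset 5: leading byte 0xF0 = 11110000 → 4-byte char #3 = F0 92 A8 B3.
Offset 9: leading byte 0xF1 = 11110001 → 4-byte char #4 = F1 88 88 B5.
Offset 13: leading byte 0xE2 = 11100010 → 3-byte char #5 = E2 94 A1.
Offset 16: leading byte 0x2A = 00101010 → 1-byte char #6 = 2A.
Leading byte 0x2A = 00101010 matches 0xxxxxxx → 1-byte sequence.
Byte 1: 0x2A = 00101010, payload 0101010 (7 bits).
Concatenate: 0101010 = 0x2A (7 bits → U+002A).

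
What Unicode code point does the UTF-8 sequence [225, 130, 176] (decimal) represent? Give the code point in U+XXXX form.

U+10B0

Leading byte 0xE1 = 11100001 matches 1110xxxx → 3-byte sequence.
Byte 1: 0xE1 = 11100001, payload 0001 (4 bits).
Byte 2: 0x82 = 10000010 (10xxxxxx ✓), payload 000010.
Byte 3: 0xB0 = 10110000 (10xxxxxx ✓), payload 110000.
Concatenate: 0001000010110000 = 0x10B0 (16 bits → U+10B0).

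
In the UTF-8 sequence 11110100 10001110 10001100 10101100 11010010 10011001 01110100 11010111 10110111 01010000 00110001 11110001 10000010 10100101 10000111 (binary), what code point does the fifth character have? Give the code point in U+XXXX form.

Offset 0: leading byte 0xF4 = 11110100 → 4-byte char #1 = F4 8E 8C AC.
Offset 4: leading byte 0xD2 = 11010010 → 2-byte char #2 = D2 99.
Offset 6: leading byte 0x74 = 01110100 → 1-byte char #3 = 74.
Offset 7: leading byte 0xD7 = 11010111 → 2-byte char #4 = D7 B7.
Offset 9: leading byte 0x50 = 01010000 → 1-byte char #5 = 50.
Leading byte 0x50 = 01010000 matches 0xxxxxxx → 1-byte sequence.
Byte 1: 0x50 = 01010000, payload 1010000 (7 bits).
Concatenate: 1010000 = 0x50 (7 bits → U+0050).

U+0050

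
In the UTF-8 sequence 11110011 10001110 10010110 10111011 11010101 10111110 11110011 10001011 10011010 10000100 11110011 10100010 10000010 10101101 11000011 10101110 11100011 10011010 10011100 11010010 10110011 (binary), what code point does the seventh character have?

U+04B3

Offset 0: leading byte 0xF3 = 11110011 → 4-byte char #1 = F3 8E 96 BB.
Offset 4: leading byte 0xD5 = 11010101 → 2-byte char #2 = D5 BE.
Offset 6: leading byte 0xF3 = 11110011 → 4-byte char #3 = F3 8B 9A 84.
Offset 10: leading byte 0xF3 = 11110011 → 4-byte char #4 = F3 A2 82 AD.
Offset 14: leading byte 0xC3 = 11000011 → 2-byte char #5 = C3 AE.
Offset 16: leading byte 0xE3 = 11100011 → 3-byte char #6 = E3 9A 9C.
Offset 19: leading byte 0xD2 = 11010010 → 2-byte char #7 = D2 B3.
Leading byte 0xD2 = 11010010 matches 110xxxxx → 2-byte sequence.
Byte 1: 0xD2 = 11010010, payload 10010 (5 bits).
Byte 2: 0xB3 = 10110011 (10xxxxxx ✓), payload 110011.
Concatenate: 10010110011 = 0x4B3 (11 bits → U+04B3).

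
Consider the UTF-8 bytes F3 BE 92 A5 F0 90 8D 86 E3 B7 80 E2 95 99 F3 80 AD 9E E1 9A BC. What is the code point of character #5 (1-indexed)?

U+C0B5E

Offset 0: leading byte 0xF3 = 11110011 → 4-byte char #1 = F3 BE 92 A5.
Offset 4: leading byte 0xF0 = 11110000 → 4-byte char #2 = F0 90 8D 86.
Offset 8: leading byte 0xE3 = 11100011 → 3-byte char #3 = E3 B7 80.
Offset 11: leading byte 0xE2 = 11100010 → 3-byte char #4 = E2 95 99.
Offset 14: leading byte 0xF3 = 11110011 → 4-byte char #5 = F3 80 AD 9E.
Leading byte 0xF3 = 11110011 matches 11110xxx → 4-byte sequence.
Byte 1: 0xF3 = 11110011, payload 011 (3 bits).
Byte 2: 0x80 = 10000000 (10xxxxxx ✓), payload 000000.
Byte 3: 0xAD = 10101101 (10xxxxxx ✓), payload 101101.
Byte 4: 0x9E = 10011110 (10xxxxxx ✓), payload 011110.
Concatenate: 011000000101101011110 = 0xC0B5E (21 bits → U+C0B5E).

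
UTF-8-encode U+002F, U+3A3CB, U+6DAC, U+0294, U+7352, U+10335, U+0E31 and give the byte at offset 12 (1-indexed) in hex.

1-indexed offset 12 is 0-indexed offset 11.
U+002F → 1-byte form 2F at offsets 0–0.
U+3A3CB → 4-byte form F0 BA 8F 8B at offsets 1–4.
U+6DAC → 3-byte form E6 B6 AC at offsets 5–7.
U+0294 → 2-byte form CA 94 at offsets 8–9.
U+7352 → 3-byte form E7 8D 92 at offsets 10–12.
Offset 11 falls in char 5's range; it's byte 2 of E7 8D 92 = 0x8D.

0x8D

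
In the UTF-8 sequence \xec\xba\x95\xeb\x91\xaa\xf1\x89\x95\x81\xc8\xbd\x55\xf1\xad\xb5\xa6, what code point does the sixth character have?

U+6DD66

Offset 0: leading byte 0xEC = 11101100 → 3-byte char #1 = EC BA 95.
Offset 3: leading byte 0xEB = 11101011 → 3-byte char #2 = EB 91 AA.
Offset 6: leading byte 0xF1 = 11110001 → 4-byte char #3 = F1 89 95 81.
Offset 10: leading byte 0xC8 = 11001000 → 2-byte char #4 = C8 BD.
Offset 12: leading byte 0x55 = 01010101 → 1-byte char #5 = 55.
Offset 13: leading byte 0xF1 = 11110001 → 4-byte char #6 = F1 AD B5 A6.
Leading byte 0xF1 = 11110001 matches 11110xxx → 4-byte sequence.
Byte 1: 0xF1 = 11110001, payload 001 (3 bits).
Byte 2: 0xAD = 10101101 (10xxxxxx ✓), payload 101101.
Byte 3: 0xB5 = 10110101 (10xxxxxx ✓), payload 110101.
Byte 4: 0xA6 = 10100110 (10xxxxxx ✓), payload 100110.
Concatenate: 001101101110101100110 = 0x6DD66 (21 bits → U+6DD66).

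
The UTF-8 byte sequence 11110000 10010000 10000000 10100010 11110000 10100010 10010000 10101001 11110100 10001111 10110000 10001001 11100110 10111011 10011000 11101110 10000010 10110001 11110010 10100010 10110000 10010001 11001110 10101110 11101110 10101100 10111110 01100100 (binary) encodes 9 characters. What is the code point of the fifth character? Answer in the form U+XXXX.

Offset 0: leading byte 0xF0 = 11110000 → 4-byte char #1 = F0 90 80 A2.
Offset 4: leading byte 0xF0 = 11110000 → 4-byte char #2 = F0 A2 90 A9.
Offset 8: leading byte 0xF4 = 11110100 → 4-byte char #3 = F4 8F B0 89.
Offset 12: leading byte 0xE6 = 11100110 → 3-byte char #4 = E6 BB 98.
Offset 15: leading byte 0xEE = 11101110 → 3-byte char #5 = EE 82 B1.
Leading byte 0xEE = 11101110 matches 1110xxxx → 3-byte sequence.
Byte 1: 0xEE = 11101110, payload 1110 (4 bits).
Byte 2: 0x82 = 10000010 (10xxxxxx ✓), payload 000010.
Byte 3: 0xB1 = 10110001 (10xxxxxx ✓), payload 110001.
Concatenate: 1110000010110001 = 0xE0B1 (16 bits → U+E0B1).

U+E0B1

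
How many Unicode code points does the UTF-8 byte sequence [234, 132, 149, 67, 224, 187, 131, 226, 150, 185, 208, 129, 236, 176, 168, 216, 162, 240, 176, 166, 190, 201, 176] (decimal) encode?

9

Byte at offset 0: 0xEA = 11101010 → 3-byte char (#1). Advance 3.
Byte at offset 3: 0x43 = 01000011 → 1-byte char (#2). Advance 1.
Byte at offset 4: 0xE0 = 11100000 → 3-byte char (#3). Advance 3.
Byte at offset 7: 0xE2 = 11100010 → 3-byte char (#4). Advance 3.
Byte at offset 10: 0xD0 = 11010000 → 2-byte char (#5). Advance 2.
Byte at offset 12: 0xEC = 11101100 → 3-byte char (#6). Advance 3.
Byte at offset 15: 0xD8 = 11011000 → 2-byte char (#7). Advance 2.
Byte at offset 17: 0xF0 = 11110000 → 4-byte char (#8). Advance 4.
Byte at offset 21: 0xC9 = 11001001 → 2-byte char (#9). Advance 2.
Reached end at offset 23 after 9 code points.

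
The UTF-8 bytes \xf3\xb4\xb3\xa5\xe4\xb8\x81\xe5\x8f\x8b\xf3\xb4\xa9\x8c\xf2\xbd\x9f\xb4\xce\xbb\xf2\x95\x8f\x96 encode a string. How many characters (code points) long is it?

7

Byte at offset 0: 0xF3 = 11110011 → 4-byte char (#1). Advance 4.
Byte at offset 4: 0xE4 = 11100100 → 3-byte char (#2). Advance 3.
Byte at offset 7: 0xE5 = 11100101 → 3-byte char (#3). Advance 3.
Byte at offset 10: 0xF3 = 11110011 → 4-byte char (#4). Advance 4.
Byte at offset 14: 0xF2 = 11110010 → 4-byte char (#5). Advance 4.
Byte at offset 18: 0xCE = 11001110 → 2-byte char (#6). Advance 2.
Byte at offset 20: 0xF2 = 11110010 → 4-byte char (#7). Advance 4.
Reached end at offset 24 after 7 code points.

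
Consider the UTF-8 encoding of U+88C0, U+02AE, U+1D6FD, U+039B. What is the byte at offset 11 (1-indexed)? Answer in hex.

0x9B

1-indexed offset 11 is 0-indexed offset 10.
U+88C0 → 3-byte form E8 A3 80 at offsets 0–2.
U+02AE → 2-byte form CA AE at offsets 3–4.
U+1D6FD → 4-byte form F0 9D 9B BD at offsets 5–8.
U+039B → 2-byte form CE 9B at offsets 9–10.
Offset 10 falls in char 4's range; it's byte 2 of CE 9B = 0x9B.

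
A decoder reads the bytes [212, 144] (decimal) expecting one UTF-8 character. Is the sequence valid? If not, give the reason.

valid

Leading byte 0xD4 = 11010100 → 2-byte form.
Continuation bytes 0x90=10010000 all match 10xxxxxx.
Decoded value 0x510 is ≥ 0x80 (shortest form) and not a surrogate.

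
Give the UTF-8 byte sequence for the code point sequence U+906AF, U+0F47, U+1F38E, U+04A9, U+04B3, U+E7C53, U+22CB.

U+906AF: 4-byte form → F2 90 9A AF.
U+0F47: 3-byte form → E0 BD 87.
U+1F38E: 4-byte form → F0 9F 8E 8E.
U+04A9: 2-byte form → D2 A9.
U+04B3: 2-byte form → D2 B3.
U+E7C53: 4-byte form → F3 A7 B1 93.
U+22CB: 3-byte form → E2 8B 8B.
Concatenated (22 bytes): F2 90 9A AF E0 BD 87 F0 9F 8E 8E D2 A9 D2 B3 F3 A7 B1 93 E2 8B 8B.

F2 90 9A AF E0 BD 87 F0 9F 8E 8E D2 A9 D2 B3 F3 A7 B1 93 E2 8B 8B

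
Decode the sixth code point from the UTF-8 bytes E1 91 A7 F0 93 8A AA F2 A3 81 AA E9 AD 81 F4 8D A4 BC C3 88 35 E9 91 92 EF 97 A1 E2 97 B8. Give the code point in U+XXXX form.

Offset 0: leading byte 0xE1 = 11100001 → 3-byte char #1 = E1 91 A7.
Offset 3: leading byte 0xF0 = 11110000 → 4-byte char #2 = F0 93 8A AA.
Offset 7: leading byte 0xF2 = 11110010 → 4-byte char #3 = F2 A3 81 AA.
Offset 11: leading byte 0xE9 = 11101001 → 3-byte char #4 = E9 AD 81.
Offset 14: leading byte 0xF4 = 11110100 → 4-byte char #5 = F4 8D A4 BC.
Offset 18: leading byte 0xC3 = 11000011 → 2-byte char #6 = C3 88.
Leading byte 0xC3 = 11000011 matches 110xxxxx → 2-byte sequence.
Byte 1: 0xC3 = 11000011, payload 00011 (5 bits).
Byte 2: 0x88 = 10001000 (10xxxxxx ✓), payload 001000.
Concatenate: 00011001000 = 0xC8 (11 bits → U+00C8).

U+00C8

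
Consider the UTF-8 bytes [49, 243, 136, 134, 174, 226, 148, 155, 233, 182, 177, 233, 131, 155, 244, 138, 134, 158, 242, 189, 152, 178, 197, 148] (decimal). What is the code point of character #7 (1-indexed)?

Offset 0: leading byte 0x31 = 00110001 → 1-byte char #1 = 31.
Offset 1: leading byte 0xF3 = 11110011 → 4-byte char #2 = F3 88 86 AE.
Offset 5: leading byte 0xE2 = 11100010 → 3-byte char #3 = E2 94 9B.
Offset 8: leading byte 0xE9 = 11101001 → 3-byte char #4 = E9 B6 B1.
Offset 11: leading byte 0xE9 = 11101001 → 3-byte char #5 = E9 83 9B.
Offset 14: leading byte 0xF4 = 11110100 → 4-byte char #6 = F4 8A 86 9E.
Offset 18: leading byte 0xF2 = 11110010 → 4-byte char #7 = F2 BD 98 B2.
Leading byte 0xF2 = 11110010 matches 11110xxx → 4-byte sequence.
Byte 1: 0xF2 = 11110010, payload 010 (3 bits).
Byte 2: 0xBD = 10111101 (10xxxxxx ✓), payload 111101.
Byte 3: 0x98 = 10011000 (10xxxxxx ✓), payload 011000.
Byte 4: 0xB2 = 10110010 (10xxxxxx ✓), payload 110010.
Concatenate: 010111101011000110010 = 0xBD632 (21 bits → U+BD632).

U+BD632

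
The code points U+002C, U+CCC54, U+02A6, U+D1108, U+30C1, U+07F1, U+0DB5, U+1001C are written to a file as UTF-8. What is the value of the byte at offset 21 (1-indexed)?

1-indexed offset 21 is 0-indexed offset 20.
U+002C → 1-byte form 2C at offsets 0–0.
U+CCC54 → 4-byte form F3 8C B1 94 at offsets 1–4.
U+02A6 → 2-byte form CA A6 at offsets 5–6.
U+D1108 → 4-byte form F3 91 84 88 at offsets 7–10.
U+30C1 → 3-byte form E3 83 81 at offsets 11–13.
U+07F1 → 2-byte form DF B1 at offsets 14–15.
U+0DB5 → 3-byte form E0 B6 B5 at offsets 16–18.
U+1001C → 4-byte form F0 90 80 9C at offsets 19–22.
Offset 20 falls in char 8's range; it's byte 2 of F0 90 80 9C = 0x90.

0x90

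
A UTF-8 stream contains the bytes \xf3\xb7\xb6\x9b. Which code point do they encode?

U+F7D9B

Leading byte 0xF3 = 11110011 matches 11110xxx → 4-byte sequence.
Byte 1: 0xF3 = 11110011, payload 011 (3 bits).
Byte 2: 0xB7 = 10110111 (10xxxxxx ✓), payload 110111.
Byte 3: 0xB6 = 10110110 (10xxxxxx ✓), payload 110110.
Byte 4: 0x9B = 10011011 (10xxxxxx ✓), payload 011011.
Concatenate: 011110111110110011011 = 0xF7D9B (21 bits → U+F7D9B).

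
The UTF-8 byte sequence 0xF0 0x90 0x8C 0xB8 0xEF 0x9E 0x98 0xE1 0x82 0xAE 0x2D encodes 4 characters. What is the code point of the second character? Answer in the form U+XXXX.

U+F798

Offset 0: leading byte 0xF0 = 11110000 → 4-byte char #1 = F0 90 8C B8.
Offset 4: leading byte 0xEF = 11101111 → 3-byte char #2 = EF 9E 98.
Leading byte 0xEF = 11101111 matches 1110xxxx → 3-byte sequence.
Byte 1: 0xEF = 11101111, payload 1111 (4 bits).
Byte 2: 0x9E = 10011110 (10xxxxxx ✓), payload 011110.
Byte 3: 0x98 = 10011000 (10xxxxxx ✓), payload 011000.
Concatenate: 1111011110011000 = 0xF798 (16 bits → U+F798).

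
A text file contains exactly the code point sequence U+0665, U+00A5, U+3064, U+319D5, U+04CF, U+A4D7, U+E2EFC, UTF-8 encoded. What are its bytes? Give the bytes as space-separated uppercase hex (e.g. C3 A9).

D9 A5 C2 A5 E3 81 A4 F0 B1 A7 95 D3 8F EA 93 97 F3 A2 BB BC

U+0665: 2-byte form → D9 A5.
U+00A5: 2-byte form → C2 A5.
U+3064: 3-byte form → E3 81 A4.
U+319D5: 4-byte form → F0 B1 A7 95.
U+04CF: 2-byte form → D3 8F.
U+A4D7: 3-byte form → EA 93 97.
U+E2EFC: 4-byte form → F3 A2 BB BC.
Concatenated (20 bytes): D9 A5 C2 A5 E3 81 A4 F0 B1 A7 95 D3 8F EA 93 97 F3 A2 BB BC.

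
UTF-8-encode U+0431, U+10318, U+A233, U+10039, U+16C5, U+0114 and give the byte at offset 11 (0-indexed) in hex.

U+0431 → 2-byte form D0 B1 at offsets 0–1.
U+10318 → 4-byte form F0 90 8C 98 at offsets 2–5.
U+A233 → 3-byte form EA 88 B3 at offsets 6–8.
U+10039 → 4-byte form F0 90 80 B9 at offsets 9–12.
Offset 11 falls in char 4's range; it's byte 3 of F0 90 80 B9 = 0x80.

0x80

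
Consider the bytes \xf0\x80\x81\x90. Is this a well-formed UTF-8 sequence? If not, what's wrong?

invalid (overlong encoding)

Leading byte 0xF0 = 11110000 → 4-byte form.
Continuation bytes all match 10xxxxxx. Payload decodes to 0x50.
But 0x50 < 0x10000, the minimum for a 4-byte sequence — this is an overlong encoding.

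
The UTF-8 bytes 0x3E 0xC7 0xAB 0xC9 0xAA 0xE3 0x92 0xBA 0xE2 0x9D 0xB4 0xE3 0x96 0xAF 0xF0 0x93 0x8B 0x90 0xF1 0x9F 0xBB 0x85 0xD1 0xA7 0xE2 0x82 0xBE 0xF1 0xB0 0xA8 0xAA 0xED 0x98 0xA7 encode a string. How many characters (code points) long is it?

Byte at offset 0: 0x3E = 00111110 → 1-byte char (#1). Advance 1.
Byte at offset 1: 0xC7 = 11000111 → 2-byte char (#2). Advance 2.
Byte at offset 3: 0xC9 = 11001001 → 2-byte char (#3). Advance 2.
Byte at offset 5: 0xE3 = 11100011 → 3-byte char (#4). Advance 3.
Byte at offset 8: 0xE2 = 11100010 → 3-byte char (#5). Advance 3.
Byte at offset 11: 0xE3 = 11100011 → 3-byte char (#6). Advance 3.
Byte at offset 14: 0xF0 = 11110000 → 4-byte char (#7). Advance 4.
Byte at offset 18: 0xF1 = 11110001 → 4-byte char (#8). Advance 4.
Byte at offset 22: 0xD1 = 11010001 → 2-byte char (#9). Advance 2.
Byte at offset 24: 0xE2 = 11100010 → 3-byte char (#10). Advance 3.
Byte at offset 27: 0xF1 = 11110001 → 4-byte char (#11). Advance 4.
Byte at offset 31: 0xED = 11101101 → 3-byte char (#12). Advance 3.
Reached end at offset 34 after 12 code points.

12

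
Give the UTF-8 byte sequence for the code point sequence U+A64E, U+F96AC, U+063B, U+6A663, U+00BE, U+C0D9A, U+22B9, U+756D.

U+A64E: 3-byte form → EA 99 8E.
U+F96AC: 4-byte form → F3 B9 9A AC.
U+063B: 2-byte form → D8 BB.
U+6A663: 4-byte form → F1 AA 99 A3.
U+00BE: 2-byte form → C2 BE.
U+C0D9A: 4-byte form → F3 80 B6 9A.
U+22B9: 3-byte form → E2 8A B9.
U+756D: 3-byte form → E7 95 AD.
Concatenated (25 bytes): EA 99 8E F3 B9 9A AC D8 BB F1 AA 99 A3 C2 BE F3 80 B6 9A E2 8A B9 E7 95 AD.

EA 99 8E F3 B9 9A AC D8 BB F1 AA 99 A3 C2 BE F3 80 B6 9A E2 8A B9 E7 95 AD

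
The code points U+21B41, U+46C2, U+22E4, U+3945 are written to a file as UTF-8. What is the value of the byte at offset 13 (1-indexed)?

0x85

1-indexed offset 13 is 0-indexed offset 12.
U+21B41 → 4-byte form F0 A1 AD 81 at offsets 0–3.
U+46C2 → 3-byte form E4 9B 82 at offsets 4–6.
U+22E4 → 3-byte form E2 8B A4 at offsets 7–9.
U+3945 → 3-byte form E3 A5 85 at offsets 10–12.
Offset 12 falls in char 4's range; it's byte 3 of E3 A5 85 = 0x85.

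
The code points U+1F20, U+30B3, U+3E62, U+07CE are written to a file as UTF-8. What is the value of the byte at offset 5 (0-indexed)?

0xB3

U+1F20 → 3-byte form E1 BC A0 at offsets 0–2.
U+30B3 → 3-byte form E3 82 B3 at offsets 3–5.
Offset 5 falls in char 2's range; it's byte 3 of E3 82 B3 = 0xB3.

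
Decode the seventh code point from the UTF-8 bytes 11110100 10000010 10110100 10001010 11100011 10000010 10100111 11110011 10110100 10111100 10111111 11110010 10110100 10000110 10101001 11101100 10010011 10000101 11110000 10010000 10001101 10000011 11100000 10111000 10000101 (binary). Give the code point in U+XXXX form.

Offset 0: leading byte 0xF4 = 11110100 → 4-byte char #1 = F4 82 B4 8A.
Offset 4: leading byte 0xE3 = 11100011 → 3-byte char #2 = E3 82 A7.
Offset 7: leading byte 0xF3 = 11110011 → 4-byte char #3 = F3 B4 BC BF.
Offset 11: leading byte 0xF2 = 11110010 → 4-byte char #4 = F2 B4 86 A9.
Offset 15: leading byte 0xEC = 11101100 → 3-byte char #5 = EC 93 85.
Offset 18: leading byte 0xF0 = 11110000 → 4-byte char #6 = F0 90 8D 83.
Offset 22: leading byte 0xE0 = 11100000 → 3-byte char #7 = E0 B8 85.
Leading byte 0xE0 = 11100000 matches 1110xxxx → 3-byte sequence.
Byte 1: 0xE0 = 11100000, payload 0000 (4 bits).
Byte 2: 0xB8 = 10111000 (10xxxxxx ✓), payload 111000.
Byte 3: 0x85 = 10000101 (10xxxxxx ✓), payload 000101.
Concatenate: 0000111000000101 = 0xE05 (16 bits → U+0E05).

U+0E05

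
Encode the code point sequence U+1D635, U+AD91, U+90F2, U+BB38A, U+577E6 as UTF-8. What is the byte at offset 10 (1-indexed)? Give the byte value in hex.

1-indexed offset 10 is 0-indexed offset 9.
U+1D635 → 4-byte form F0 9D 98 B5 at offsets 0–3.
U+AD91 → 3-byte form EA B6 91 at offsets 4–6.
U+90F2 → 3-byte form E9 83 B2 at offsets 7–9.
Offset 9 falls in char 3's range; it's byte 3 of E9 83 B2 = 0xB2.

0xB2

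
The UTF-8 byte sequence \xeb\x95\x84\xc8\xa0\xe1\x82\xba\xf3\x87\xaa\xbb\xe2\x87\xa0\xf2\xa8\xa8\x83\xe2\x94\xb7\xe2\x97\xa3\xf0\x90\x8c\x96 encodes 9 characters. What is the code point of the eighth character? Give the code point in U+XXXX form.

U+25E3

Offset 0: leading byte 0xEB = 11101011 → 3-byte char #1 = EB 95 84.
Offset 3: leading byte 0xC8 = 11001000 → 2-byte char #2 = C8 A0.
Offset 5: leading byte 0xE1 = 11100001 → 3-byte char #3 = E1 82 BA.
Offset 8: leading byte 0xF3 = 11110011 → 4-byte char #4 = F3 87 AA BB.
Offset 12: leading byte 0xE2 = 11100010 → 3-byte char #5 = E2 87 A0.
Offset 15: leading byte 0xF2 = 11110010 → 4-byte char #6 = F2 A8 A8 83.
Offset 19: leading byte 0xE2 = 11100010 → 3-byte char #7 = E2 94 B7.
Offset 22: leading byte 0xE2 = 11100010 → 3-byte char #8 = E2 97 A3.
Leading byte 0xE2 = 11100010 matches 1110xxxx → 3-byte sequence.
Byte 1: 0xE2 = 11100010, payload 0010 (4 bits).
Byte 2: 0x97 = 10010111 (10xxxxxx ✓), payload 010111.
Byte 3: 0xA3 = 10100011 (10xxxxxx ✓), payload 100011.
Concatenate: 0010010111100011 = 0x25E3 (16 bits → U+25E3).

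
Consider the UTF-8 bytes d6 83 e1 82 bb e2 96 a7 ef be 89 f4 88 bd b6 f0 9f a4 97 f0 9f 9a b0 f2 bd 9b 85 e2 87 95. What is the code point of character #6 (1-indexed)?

U+1F917

Offset 0: leading byte 0xD6 = 11010110 → 2-byte char #1 = D6 83.
Offset 2: leading byte 0xE1 = 11100001 → 3-byte char #2 = E1 82 BB.
Offset 5: leading byte 0xE2 = 11100010 → 3-byte char #3 = E2 96 A7.
Offset 8: leading byte 0xEF = 11101111 → 3-byte char #4 = EF BE 89.
Offset 11: leading byte 0xF4 = 11110100 → 4-byte char #5 = F4 88 BD B6.
Offset 15: leading byte 0xF0 = 11110000 → 4-byte char #6 = F0 9F A4 97.
Leading byte 0xF0 = 11110000 matches 11110xxx → 4-byte sequence.
Byte 1: 0xF0 = 11110000, payload 000 (3 bits).
Byte 2: 0x9F = 10011111 (10xxxxxx ✓), payload 011111.
Byte 3: 0xA4 = 10100100 (10xxxxxx ✓), payload 100100.
Byte 4: 0x97 = 10010111 (10xxxxxx ✓), payload 010111.
Concatenate: 000011111100100010111 = 0x1F917 (21 bits → U+1F917).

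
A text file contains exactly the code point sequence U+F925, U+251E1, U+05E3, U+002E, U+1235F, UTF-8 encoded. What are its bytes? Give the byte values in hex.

U+F925: 3-byte form → EF A4 A5.
U+251E1: 4-byte form → F0 A5 87 A1.
U+05E3: 2-byte form → D7 A3.
U+002E: 1-byte form → 2E.
U+1235F: 4-byte form → F0 92 8D 9F.
Concatenated (14 bytes): EF A4 A5 F0 A5 87 A1 D7 A3 2E F0 92 8D 9F.

EF A4 A5 F0 A5 87 A1 D7 A3 2E F0 92 8D 9F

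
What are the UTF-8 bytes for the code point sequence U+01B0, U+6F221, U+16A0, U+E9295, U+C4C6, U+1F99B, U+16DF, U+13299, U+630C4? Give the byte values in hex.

U+01B0: 2-byte form → C6 B0.
U+6F221: 4-byte form → F1 AF 88 A1.
U+16A0: 3-byte form → E1 9A A0.
U+E9295: 4-byte form → F3 A9 8A 95.
U+C4C6: 3-byte form → EC 93 86.
U+1F99B: 4-byte form → F0 9F A6 9B.
U+16DF: 3-byte form → E1 9B 9F.
U+13299: 4-byte form → F0 93 8A 99.
U+630C4: 4-byte form → F1 A3 83 84.
Concatenated (31 bytes): C6 B0 F1 AF 88 A1 E1 9A A0 F3 A9 8A 95 EC 93 86 F0 9F A6 9B E1 9B 9F F0 93 8A 99 F1 A3 83 84.

C6 B0 F1 AF 88 A1 E1 9A A0 F3 A9 8A 95 EC 93 86 F0 9F A6 9B E1 9B 9F F0 93 8A 99 F1 A3 83 84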